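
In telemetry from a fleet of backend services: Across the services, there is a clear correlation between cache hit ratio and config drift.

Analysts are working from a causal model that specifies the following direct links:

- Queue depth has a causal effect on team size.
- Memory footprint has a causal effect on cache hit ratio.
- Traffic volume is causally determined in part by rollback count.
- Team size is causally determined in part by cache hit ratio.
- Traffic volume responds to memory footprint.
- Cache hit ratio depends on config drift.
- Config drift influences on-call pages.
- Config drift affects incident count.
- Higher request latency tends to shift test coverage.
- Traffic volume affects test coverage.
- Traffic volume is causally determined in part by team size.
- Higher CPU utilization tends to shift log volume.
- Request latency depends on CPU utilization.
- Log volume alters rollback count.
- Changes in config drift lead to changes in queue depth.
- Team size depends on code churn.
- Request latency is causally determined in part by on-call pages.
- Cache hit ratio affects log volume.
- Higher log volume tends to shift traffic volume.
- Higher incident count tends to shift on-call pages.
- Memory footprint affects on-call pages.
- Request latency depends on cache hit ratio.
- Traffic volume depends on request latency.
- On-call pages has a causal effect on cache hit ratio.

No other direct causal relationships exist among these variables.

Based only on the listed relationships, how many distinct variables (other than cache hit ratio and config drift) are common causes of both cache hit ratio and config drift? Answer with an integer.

No listed variable has a causal path to both cache hit ratio and config drift, so there are no common causes.

0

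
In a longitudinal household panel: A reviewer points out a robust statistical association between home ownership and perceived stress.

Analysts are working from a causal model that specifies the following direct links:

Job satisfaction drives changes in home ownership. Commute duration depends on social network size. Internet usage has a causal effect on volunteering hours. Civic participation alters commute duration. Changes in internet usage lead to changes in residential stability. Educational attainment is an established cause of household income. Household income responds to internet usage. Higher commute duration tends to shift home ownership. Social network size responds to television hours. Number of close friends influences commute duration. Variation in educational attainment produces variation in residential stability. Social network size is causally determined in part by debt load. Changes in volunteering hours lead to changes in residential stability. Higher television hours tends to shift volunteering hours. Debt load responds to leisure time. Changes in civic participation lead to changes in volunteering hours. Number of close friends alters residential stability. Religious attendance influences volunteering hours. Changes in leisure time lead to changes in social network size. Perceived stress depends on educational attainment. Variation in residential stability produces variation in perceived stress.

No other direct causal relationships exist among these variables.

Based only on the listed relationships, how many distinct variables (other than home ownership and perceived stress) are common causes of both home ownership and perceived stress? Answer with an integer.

3

The common causes are: civic participation (to home ownership via civic participation → commute duration → home ownership; to perceived stress via civic participation → volunteering hours → residential stability → perceived stress); number of close friends (to home ownership via number of close friends → commute duration → home ownership; to perceived stress via number of close friends → residential stability → perceived stress); television hours (to home ownership via television hours → social network size → commute duration → home ownership; to perceived stress via television hours → volunteering hours → residential stability → perceived stress).
Every other variable lacks a causal path to at least one of home ownership and perceived stress.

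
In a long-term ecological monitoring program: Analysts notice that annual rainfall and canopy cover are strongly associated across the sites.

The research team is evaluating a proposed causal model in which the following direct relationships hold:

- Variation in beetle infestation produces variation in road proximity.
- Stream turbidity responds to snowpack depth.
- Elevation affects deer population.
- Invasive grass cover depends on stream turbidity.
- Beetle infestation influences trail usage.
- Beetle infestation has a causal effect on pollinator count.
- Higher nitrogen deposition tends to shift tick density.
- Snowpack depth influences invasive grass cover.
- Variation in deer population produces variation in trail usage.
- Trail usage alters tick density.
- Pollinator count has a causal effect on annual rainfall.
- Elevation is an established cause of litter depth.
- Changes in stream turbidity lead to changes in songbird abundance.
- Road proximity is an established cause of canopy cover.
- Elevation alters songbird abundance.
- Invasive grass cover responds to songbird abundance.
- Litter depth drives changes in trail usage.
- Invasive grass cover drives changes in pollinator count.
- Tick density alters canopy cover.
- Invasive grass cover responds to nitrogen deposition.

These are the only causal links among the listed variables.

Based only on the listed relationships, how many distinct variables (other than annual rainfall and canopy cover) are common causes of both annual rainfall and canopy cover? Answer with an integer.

The common causes are: beetle infestation (to annual rainfall via beetle infestation → pollinator count → annual rainfall; to canopy cover via beetle infestation → road proximity → canopy cover); elevation (to annual rainfall via elevation → songbird abundance → invasive grass cover → pollinator count → annual rainfall; to canopy cover via elevation → deer population → trail usage → tick density → canopy cover); nitrogen deposition (to annual rainfall via nitrogen deposition → invasive grass cover → pollinator count → annual rainfall; to canopy cover via nitrogen deposition → tick density → canopy cover).
Every other variable lacks a causal path to at least one of annual rainfall and canopy cover.

3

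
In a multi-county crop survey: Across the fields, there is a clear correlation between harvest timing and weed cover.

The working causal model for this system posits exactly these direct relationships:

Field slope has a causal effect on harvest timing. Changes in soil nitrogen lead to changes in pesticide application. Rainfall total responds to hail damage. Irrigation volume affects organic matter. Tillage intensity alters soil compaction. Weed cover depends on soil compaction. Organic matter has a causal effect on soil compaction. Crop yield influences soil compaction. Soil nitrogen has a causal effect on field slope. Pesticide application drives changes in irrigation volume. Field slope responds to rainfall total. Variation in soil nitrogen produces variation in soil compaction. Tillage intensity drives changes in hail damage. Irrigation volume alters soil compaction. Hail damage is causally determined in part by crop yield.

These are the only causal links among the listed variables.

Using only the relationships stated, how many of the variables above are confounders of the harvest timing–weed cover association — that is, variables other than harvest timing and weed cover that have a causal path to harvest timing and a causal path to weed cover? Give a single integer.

3

The common causes are: crop yield (to harvest timing via crop yield → hail damage → rainfall total → field slope → harvest timing; to weed cover via crop yield → soil compaction → weed cover); soil nitrogen (to harvest timing via soil nitrogen → field slope → harvest timing; to weed cover via soil nitrogen → soil compaction → weed cover); tillage intensity (to harvest timing via tillage intensity → hail damage → rainfall total → field slope → harvest timing; to weed cover via tillage intensity → soil compaction → weed cover).
Every other variable lacks a causal path to at least one of harvest timing and weed cover.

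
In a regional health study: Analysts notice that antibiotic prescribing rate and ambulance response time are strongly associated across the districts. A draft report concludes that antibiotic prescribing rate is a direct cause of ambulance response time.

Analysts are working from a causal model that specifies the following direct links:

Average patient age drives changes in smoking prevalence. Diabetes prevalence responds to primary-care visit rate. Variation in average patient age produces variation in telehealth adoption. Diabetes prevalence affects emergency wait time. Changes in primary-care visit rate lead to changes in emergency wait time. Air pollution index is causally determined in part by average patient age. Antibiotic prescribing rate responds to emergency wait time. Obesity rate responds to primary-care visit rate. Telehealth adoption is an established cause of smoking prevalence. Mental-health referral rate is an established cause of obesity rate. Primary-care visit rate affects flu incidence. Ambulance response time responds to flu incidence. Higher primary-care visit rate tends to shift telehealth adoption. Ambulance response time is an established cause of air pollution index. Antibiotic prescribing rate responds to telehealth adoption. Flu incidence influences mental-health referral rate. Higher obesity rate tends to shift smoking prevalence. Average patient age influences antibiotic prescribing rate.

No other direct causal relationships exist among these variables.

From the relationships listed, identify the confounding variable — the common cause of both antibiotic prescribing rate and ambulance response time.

primary-care visit rate

Primary-care visit rate has a causal path to antibiotic prescribing rate (primary-care visit rate → telehealth adoption → antibiotic prescribing rate) and a separate causal path to ambulance response time (primary-care visit rate → flu incidence → ambulance response time), so it is a common cause of both.
No stated relationship gives antibiotic prescribing rate a causal route to ambulance response time, so the correlation is explained by the shared upstream cause rather than a direct effect.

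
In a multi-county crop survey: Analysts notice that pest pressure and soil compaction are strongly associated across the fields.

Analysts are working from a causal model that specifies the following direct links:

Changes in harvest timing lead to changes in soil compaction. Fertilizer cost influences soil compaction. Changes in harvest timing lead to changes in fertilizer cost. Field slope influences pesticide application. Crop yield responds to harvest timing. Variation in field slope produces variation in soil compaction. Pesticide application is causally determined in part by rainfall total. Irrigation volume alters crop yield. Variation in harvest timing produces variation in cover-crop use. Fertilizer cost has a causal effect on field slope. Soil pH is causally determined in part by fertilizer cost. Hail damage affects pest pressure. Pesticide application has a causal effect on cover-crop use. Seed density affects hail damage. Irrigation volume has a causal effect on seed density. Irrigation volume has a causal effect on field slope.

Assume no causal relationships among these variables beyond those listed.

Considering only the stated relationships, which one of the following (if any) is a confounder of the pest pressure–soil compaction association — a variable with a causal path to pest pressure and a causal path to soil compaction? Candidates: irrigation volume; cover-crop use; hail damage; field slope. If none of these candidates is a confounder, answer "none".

Irrigation volume causes pest pressure (irrigation volume → seed density → hail damage → pest pressure) and also causes soil compaction (irrigation volume → field slope → soil compaction); it is a common cause of both.
Each of the other candidates lacks a causal path to at least one of pest pressure and soil compaction, so they do not confound the relationship.

irrigation volume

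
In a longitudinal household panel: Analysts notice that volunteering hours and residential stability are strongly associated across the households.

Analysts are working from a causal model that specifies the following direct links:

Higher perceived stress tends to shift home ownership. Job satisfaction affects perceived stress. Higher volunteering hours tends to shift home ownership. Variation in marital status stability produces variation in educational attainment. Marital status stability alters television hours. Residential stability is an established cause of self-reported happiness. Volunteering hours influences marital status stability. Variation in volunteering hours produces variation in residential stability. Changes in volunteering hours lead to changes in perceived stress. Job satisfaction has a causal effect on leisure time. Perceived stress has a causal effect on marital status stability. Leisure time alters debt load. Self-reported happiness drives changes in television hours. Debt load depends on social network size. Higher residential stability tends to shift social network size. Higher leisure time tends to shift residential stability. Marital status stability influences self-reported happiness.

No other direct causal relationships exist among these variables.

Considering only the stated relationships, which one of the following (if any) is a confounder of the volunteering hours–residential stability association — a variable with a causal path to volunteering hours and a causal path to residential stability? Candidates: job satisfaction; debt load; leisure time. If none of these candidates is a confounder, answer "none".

None of the listed candidates has causal paths to both volunteering hours and residential stability in the stated relationships, so none is a common cause.

none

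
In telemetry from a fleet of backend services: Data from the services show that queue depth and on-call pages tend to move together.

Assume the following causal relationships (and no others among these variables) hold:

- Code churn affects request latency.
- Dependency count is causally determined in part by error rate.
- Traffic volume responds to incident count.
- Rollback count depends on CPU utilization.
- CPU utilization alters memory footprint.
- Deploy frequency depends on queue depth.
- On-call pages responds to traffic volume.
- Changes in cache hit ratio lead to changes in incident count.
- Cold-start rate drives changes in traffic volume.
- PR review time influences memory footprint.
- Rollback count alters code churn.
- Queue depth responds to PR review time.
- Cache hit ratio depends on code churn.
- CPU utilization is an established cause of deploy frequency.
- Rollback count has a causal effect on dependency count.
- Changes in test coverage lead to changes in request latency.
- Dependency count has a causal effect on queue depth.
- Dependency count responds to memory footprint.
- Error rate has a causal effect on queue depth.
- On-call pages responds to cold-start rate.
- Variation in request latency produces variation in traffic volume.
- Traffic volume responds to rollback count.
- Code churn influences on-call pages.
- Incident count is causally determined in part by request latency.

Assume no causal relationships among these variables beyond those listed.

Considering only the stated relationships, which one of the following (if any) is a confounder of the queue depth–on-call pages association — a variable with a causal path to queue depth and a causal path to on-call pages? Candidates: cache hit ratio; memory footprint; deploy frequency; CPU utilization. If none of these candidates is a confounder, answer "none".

CPU utilization

CPU utilization causes queue depth (CPU utilization → rollback count → dependency count → queue depth) and also causes on-call pages (CPU utilization → rollback count → code churn → on-call pages); it is a common cause of both.
Each of the other candidates lacks a causal path to at least one of queue depth and on-call pages, so they do not confound the relationship.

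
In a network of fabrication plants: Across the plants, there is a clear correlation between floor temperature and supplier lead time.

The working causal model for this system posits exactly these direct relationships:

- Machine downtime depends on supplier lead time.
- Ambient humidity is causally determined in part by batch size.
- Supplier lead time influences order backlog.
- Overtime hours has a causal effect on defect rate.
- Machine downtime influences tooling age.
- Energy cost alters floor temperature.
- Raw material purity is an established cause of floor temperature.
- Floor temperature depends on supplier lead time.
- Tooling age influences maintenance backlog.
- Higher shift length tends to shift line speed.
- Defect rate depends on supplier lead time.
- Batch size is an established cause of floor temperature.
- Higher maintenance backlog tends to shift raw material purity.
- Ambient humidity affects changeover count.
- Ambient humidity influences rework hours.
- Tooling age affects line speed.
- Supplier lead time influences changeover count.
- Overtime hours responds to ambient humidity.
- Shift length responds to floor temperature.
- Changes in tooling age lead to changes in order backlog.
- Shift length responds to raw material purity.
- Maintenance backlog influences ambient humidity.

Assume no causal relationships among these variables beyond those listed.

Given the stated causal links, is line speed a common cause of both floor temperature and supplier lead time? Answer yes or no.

no

Line speed has no stated causal path to either floor temperature or supplier lead time. A confounder must cause both variables, so line speed does not qualify.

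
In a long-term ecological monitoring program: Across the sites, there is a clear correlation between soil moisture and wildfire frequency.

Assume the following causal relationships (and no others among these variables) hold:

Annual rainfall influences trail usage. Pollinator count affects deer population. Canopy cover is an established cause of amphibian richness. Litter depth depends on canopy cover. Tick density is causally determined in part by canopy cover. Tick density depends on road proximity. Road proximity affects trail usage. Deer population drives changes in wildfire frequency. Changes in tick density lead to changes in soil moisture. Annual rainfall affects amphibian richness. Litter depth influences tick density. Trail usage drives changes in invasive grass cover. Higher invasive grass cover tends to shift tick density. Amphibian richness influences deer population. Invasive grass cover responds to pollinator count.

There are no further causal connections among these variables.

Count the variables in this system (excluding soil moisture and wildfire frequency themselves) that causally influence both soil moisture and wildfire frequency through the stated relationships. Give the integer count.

3

The common causes are: annual rainfall (to soil moisture via annual rainfall → trail usage → invasive grass cover → tick density → soil moisture; to wildfire frequency via annual rainfall → amphibian richness → deer population → wildfire frequency); canopy cover (to soil moisture via canopy cover → tick density → soil moisture; to wildfire frequency via canopy cover → amphibian richness → deer population → wildfire frequency); pollinator count (to soil moisture via pollinator count → invasive grass cover → tick density → soil moisture; to wildfire frequency via pollinator count → deer population → wildfire frequency).
Every other variable lacks a causal path to at least one of soil moisture and wildfire frequency.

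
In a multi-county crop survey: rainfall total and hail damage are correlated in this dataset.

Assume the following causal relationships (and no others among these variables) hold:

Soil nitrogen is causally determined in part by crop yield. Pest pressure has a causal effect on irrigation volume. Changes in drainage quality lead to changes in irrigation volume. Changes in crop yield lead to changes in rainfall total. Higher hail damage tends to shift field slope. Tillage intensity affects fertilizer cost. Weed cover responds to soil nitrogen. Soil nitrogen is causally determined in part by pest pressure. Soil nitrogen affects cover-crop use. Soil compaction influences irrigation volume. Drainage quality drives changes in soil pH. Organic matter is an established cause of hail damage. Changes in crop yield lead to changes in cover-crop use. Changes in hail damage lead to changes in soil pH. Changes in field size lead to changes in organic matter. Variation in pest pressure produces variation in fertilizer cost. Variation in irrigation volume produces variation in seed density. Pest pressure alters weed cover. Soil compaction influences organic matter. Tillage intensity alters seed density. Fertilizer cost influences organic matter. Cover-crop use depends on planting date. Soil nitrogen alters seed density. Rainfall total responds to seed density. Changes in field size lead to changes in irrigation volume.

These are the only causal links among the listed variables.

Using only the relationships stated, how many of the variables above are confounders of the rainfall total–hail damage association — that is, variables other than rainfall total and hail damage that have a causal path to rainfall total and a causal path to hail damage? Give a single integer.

4

The common causes are: field size (to rainfall total via field size → irrigation volume → seed density → rainfall total; to hail damage via field size → organic matter → hail damage); pest pressure (to rainfall total via pest pressure → soil nitrogen → seed density → rainfall total; to hail damage via pest pressure → fertilizer cost → organic matter → hail damage); soil compaction (to rainfall total via soil compaction → irrigation volume → seed density → rainfall total; to hail damage via soil compaction → organic matter → hail damage); tillage intensity (to rainfall total via tillage intensity → seed density → rainfall total; to hail damage via tillage intensity → fertilizer cost → organic matter → hail damage).
Every other variable lacks a causal path to at least one of rainfall total and hail damage.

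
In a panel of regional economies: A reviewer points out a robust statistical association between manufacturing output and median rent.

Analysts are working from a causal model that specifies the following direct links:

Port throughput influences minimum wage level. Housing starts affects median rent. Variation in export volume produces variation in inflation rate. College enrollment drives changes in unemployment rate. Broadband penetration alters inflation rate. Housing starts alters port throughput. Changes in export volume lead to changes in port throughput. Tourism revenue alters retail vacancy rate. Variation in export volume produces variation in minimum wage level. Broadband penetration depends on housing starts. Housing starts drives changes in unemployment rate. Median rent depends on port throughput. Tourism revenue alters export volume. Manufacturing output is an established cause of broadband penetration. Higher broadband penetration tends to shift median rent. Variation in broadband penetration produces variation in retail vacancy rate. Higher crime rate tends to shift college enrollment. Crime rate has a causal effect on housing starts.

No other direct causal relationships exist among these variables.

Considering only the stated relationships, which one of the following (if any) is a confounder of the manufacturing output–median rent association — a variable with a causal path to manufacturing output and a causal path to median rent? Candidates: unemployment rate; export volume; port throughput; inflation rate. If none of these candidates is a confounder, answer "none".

None of the listed candidates has causal paths to both manufacturing output and median rent in the stated relationships, so none is a common cause.

none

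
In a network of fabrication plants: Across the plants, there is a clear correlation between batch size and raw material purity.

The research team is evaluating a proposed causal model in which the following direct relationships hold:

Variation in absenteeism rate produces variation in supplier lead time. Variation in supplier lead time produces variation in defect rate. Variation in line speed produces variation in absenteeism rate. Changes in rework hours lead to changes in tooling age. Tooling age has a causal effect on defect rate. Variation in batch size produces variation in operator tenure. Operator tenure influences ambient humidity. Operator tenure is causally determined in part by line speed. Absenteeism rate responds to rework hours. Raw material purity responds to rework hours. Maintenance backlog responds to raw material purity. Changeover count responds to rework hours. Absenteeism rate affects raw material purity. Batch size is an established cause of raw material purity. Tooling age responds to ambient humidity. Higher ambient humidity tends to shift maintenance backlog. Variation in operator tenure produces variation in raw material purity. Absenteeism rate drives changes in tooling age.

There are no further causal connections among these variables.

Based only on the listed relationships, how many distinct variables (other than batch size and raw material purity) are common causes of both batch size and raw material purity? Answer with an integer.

No listed variable has a causal path to both batch size and raw material purity, so there are no common causes.

0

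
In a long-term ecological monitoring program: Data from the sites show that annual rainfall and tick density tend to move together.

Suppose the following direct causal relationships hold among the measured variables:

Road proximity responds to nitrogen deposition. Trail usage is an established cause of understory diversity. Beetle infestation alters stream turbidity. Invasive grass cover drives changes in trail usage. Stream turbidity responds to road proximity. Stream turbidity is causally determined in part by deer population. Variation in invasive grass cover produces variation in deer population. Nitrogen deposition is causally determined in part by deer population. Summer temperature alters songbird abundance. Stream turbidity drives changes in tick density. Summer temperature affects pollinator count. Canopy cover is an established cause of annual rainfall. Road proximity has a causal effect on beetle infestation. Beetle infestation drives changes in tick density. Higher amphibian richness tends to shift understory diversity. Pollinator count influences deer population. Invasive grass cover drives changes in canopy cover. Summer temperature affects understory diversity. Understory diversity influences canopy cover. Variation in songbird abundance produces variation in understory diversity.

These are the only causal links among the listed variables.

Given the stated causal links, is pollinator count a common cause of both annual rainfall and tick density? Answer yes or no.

no

Pollinator count has no stated causal path to annual rainfall. A confounder must cause both variables, so pollinator count does not qualify.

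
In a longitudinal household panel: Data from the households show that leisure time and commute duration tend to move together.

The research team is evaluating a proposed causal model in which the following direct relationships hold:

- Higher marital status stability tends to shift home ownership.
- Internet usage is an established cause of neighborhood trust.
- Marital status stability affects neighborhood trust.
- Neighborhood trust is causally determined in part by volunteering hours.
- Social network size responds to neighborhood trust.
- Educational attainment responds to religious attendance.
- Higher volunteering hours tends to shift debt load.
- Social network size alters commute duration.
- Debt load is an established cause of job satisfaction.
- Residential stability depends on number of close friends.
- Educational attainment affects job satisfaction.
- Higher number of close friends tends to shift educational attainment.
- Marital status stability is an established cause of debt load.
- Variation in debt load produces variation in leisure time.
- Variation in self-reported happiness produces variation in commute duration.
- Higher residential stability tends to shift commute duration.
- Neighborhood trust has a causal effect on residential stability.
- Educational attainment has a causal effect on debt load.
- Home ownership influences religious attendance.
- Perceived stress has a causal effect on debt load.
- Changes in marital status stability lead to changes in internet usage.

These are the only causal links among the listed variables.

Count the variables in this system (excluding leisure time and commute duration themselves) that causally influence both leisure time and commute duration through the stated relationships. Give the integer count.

3

The common causes are: marital status stability (to leisure time via marital status stability → debt load → leisure time; to commute duration via marital status stability → neighborhood trust → social network size → commute duration); number of close friends (to leisure time via number of close friends → educational attainment → debt load → leisure time; to commute duration via number of close friends → residential stability → commute duration); volunteering hours (to leisure time via volunteering hours → debt load → leisure time; to commute duration via volunteering hours → neighborhood trust → social network size → commute duration).
Every other variable lacks a causal path to at least one of leisure time and commute duration.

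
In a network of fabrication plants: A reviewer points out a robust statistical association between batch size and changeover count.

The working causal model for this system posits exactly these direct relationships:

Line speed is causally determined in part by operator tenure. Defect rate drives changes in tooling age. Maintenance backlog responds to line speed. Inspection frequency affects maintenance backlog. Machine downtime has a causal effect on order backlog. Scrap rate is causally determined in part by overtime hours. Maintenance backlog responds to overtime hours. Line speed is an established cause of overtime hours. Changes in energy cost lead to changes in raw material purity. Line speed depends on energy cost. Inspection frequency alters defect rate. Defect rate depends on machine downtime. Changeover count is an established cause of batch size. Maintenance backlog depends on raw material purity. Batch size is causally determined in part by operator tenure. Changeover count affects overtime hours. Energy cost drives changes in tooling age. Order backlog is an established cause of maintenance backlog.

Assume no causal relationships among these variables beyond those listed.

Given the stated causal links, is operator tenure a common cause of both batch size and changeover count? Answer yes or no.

Operator tenure has no stated causal path to changeover count. A confounder must cause both variables, so operator tenure does not qualify.

no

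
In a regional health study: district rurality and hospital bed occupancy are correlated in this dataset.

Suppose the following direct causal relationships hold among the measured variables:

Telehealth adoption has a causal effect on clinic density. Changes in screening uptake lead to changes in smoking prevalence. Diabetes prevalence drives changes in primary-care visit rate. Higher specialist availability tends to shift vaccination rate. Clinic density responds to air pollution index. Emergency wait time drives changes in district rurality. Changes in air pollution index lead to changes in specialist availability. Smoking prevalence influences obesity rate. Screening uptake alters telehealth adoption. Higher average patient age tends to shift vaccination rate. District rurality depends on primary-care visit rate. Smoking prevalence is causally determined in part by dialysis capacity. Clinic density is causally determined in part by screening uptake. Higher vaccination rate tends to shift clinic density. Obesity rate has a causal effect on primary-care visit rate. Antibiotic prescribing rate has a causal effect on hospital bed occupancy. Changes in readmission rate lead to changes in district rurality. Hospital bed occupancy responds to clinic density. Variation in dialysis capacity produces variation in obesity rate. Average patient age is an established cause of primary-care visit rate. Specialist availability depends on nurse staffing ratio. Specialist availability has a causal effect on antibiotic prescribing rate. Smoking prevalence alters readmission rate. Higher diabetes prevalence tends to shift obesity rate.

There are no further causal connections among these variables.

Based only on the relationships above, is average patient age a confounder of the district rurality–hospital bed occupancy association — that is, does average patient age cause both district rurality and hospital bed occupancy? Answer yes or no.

yes

Average patient age has a causal path to district rurality (average patient age → primary-care visit rate → district rurality) and to hospital bed occupancy (average patient age → vaccination rate → clinic density → hospital bed occupancy), so it is a common cause of both — a confounder.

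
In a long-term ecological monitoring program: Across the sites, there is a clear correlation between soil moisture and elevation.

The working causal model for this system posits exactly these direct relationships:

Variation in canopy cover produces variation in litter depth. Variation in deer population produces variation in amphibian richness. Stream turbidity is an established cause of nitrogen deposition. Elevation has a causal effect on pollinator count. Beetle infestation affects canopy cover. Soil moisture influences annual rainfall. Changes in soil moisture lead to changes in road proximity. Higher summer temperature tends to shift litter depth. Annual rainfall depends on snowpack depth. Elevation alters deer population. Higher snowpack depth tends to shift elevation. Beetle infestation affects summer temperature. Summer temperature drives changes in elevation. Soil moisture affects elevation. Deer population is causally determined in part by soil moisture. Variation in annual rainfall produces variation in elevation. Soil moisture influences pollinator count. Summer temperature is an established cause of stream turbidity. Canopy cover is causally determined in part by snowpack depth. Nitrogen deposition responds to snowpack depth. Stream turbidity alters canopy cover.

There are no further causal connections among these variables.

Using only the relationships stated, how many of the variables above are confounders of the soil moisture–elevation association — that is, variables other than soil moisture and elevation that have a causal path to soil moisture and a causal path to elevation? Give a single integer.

0

No listed variable has a causal path to both soil moisture and elevation, so there are no common causes.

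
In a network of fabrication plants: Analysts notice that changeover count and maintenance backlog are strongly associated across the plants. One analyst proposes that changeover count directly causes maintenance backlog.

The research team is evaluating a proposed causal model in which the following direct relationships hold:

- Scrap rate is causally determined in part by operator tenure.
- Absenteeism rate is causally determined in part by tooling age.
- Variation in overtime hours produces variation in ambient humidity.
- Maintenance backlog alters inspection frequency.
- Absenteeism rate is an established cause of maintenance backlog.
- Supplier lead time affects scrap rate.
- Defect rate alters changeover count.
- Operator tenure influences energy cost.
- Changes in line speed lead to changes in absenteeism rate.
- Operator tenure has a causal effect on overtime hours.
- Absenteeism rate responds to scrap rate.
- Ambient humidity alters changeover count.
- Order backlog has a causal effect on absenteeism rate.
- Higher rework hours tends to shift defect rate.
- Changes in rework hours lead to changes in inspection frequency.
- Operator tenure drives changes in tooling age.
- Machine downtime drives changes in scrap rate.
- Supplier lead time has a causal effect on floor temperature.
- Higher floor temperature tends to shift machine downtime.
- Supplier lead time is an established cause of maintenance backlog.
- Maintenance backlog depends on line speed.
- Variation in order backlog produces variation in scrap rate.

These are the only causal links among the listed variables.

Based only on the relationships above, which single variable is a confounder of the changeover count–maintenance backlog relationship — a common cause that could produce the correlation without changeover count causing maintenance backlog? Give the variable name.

Operator tenure has a causal path to changeover count (operator tenure → overtime hours → ambient humidity → changeover count) and a separate causal path to maintenance backlog (operator tenure → scrap rate → absenteeism rate → maintenance backlog), so it is a common cause of both.
No stated relationship gives changeover count a causal route to maintenance backlog, so the correlation is explained by the shared upstream cause rather than a direct effect.

operator tenure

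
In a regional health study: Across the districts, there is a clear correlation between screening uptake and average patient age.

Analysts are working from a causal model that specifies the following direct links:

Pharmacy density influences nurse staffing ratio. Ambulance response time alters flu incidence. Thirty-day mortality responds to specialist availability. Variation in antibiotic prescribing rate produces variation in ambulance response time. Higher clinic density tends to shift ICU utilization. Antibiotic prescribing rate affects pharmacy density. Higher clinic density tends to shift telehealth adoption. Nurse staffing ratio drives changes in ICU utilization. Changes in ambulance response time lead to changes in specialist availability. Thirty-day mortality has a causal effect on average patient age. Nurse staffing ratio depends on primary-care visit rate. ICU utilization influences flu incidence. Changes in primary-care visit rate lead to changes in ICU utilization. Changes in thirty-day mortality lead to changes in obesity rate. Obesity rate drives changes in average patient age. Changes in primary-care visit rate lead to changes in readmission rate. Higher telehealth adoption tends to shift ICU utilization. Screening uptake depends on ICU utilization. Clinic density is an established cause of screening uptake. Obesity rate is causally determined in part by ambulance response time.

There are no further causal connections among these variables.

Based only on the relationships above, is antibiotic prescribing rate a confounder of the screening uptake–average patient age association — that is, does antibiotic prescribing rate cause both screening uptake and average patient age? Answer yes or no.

yes

Antibiotic prescribing rate has a causal path to screening uptake (antibiotic prescribing rate → pharmacy density → nurse staffing ratio → ICU utilization → screening uptake) and to average patient age (antibiotic prescribing rate → ambulance response time → obesity rate → average patient age), so it is a common cause of both — a confounder.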